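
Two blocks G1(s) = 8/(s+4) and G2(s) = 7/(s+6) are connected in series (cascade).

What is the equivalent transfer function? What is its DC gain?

Series: multiply transfer functions. G_eq = 8/(s+4) × 7/(s+6) = 56/((s+4)(s+6)). DC gain = 56/(4×6) = 2.3333.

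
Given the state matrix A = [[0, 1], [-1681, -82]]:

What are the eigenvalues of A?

det(A - λI) = λ² - (-82)λ + 1681 = (λ - (-41))(λ - (-41)). Eigenvalues: -41, -41.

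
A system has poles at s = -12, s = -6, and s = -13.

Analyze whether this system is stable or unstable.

All poles are in the left half-plane. System is stable.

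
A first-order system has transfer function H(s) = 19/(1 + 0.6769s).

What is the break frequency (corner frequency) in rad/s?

Corner frequency = 1/τ = 1/0.6769 = 1.477 rad/s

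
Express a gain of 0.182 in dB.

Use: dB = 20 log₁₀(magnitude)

dB = 20 log₁₀(0.182) = -14.8 dB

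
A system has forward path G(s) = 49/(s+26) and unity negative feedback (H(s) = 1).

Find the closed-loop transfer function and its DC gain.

T(s) = G/(1+GH) = [49/(s+26)] / [1 + 49/(s+26)] = 49/(s+26+49) = 49/(s+75). DC gain = 49/75 = 0.6533.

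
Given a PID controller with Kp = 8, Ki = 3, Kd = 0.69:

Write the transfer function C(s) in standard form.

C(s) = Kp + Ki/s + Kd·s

Substituting values: C(s) = 8 + 3/s + 0.69s = (0.69s² + 8s + 3)/s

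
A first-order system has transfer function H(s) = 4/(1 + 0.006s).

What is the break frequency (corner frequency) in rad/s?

Corner frequency = 1/τ = 1/0.006 = 166.667 rad/s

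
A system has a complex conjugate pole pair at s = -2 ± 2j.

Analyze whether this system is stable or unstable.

Real part of poles is -2 (< 0, left half-plane). Stable.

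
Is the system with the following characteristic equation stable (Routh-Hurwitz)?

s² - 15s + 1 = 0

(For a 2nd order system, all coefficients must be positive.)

Coefficients: 1, -15, 1. b=-15 not positive, so system is unstable.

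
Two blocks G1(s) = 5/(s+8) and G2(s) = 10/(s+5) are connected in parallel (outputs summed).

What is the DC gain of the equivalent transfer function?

Parallel: G_eq = G1 + G2. DC gain = G1(0) + G2(0) = 5/8 + 10/5 = 0.625 + 2 = 2.625.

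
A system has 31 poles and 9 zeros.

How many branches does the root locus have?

Root locus has n branches where n = number of poles = 31.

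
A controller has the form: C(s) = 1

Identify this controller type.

This is a Proportional (P) controller.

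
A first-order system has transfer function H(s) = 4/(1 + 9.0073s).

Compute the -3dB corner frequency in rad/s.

Corner frequency = 1/τ = 1/9.0073 = 0.111 rad/s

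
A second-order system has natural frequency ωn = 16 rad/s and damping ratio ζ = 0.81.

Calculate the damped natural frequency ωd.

ωd = ωn√(1 - ζ²) = 16√(1 - 0.81²) = 9.38 rad/s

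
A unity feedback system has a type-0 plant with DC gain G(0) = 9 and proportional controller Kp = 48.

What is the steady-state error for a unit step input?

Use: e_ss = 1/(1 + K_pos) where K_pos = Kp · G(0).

K_pos = Kp · G(0) = 48 × 9 = 432. e_ss = 1/(1 + 432) = 0.0023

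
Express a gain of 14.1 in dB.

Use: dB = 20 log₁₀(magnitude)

dB = 20 log₁₀(14.1) = 23.0 dB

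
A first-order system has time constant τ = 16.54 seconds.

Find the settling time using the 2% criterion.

For first-order system, 2% settling time ≈ 4τ = 4 × 16.54 = 66.16 s.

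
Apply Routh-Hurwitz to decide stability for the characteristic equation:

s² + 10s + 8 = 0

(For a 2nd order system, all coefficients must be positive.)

Coefficients: 1, 10, 8. All positive, so system is stable.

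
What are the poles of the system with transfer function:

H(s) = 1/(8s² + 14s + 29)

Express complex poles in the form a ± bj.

Discriminant = 14² - 4×8×29 = 196 - 928 = -732 < 0, so the poles are a complex conjugate pair s = (-14 ± j√732)/(2×8). Real part = -14/(2×8) = -14/16 = -0.875; imaginary part = ±√732/(2×8) ≈ 1.6910. Poles: s = -0.875 ± 1.6910j.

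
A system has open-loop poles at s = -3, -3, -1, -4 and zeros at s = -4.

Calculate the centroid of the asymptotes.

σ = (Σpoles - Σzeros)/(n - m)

σ = (Σpoles - Σzeros)/(n - m) = (-11 - (-4))/(4 - 1) = -7/3 = -2.33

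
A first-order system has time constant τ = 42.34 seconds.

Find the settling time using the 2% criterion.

For first-order system, 2% settling time ≈ 4τ = 4 × 42.34 = 169.36 s.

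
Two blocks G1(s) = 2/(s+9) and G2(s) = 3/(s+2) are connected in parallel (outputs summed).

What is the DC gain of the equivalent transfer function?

Parallel: G_eq = G1 + G2. DC gain = G1(0) + G2(0) = 2/9 + 3/2 = 0.2222 + 1.5 = 1.7222.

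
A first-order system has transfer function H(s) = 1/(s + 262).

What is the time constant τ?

For H(s) = 1/(s + 1/τ), the pole is at -1/τ = -262, so τ = 1/262 = 0.0038 s.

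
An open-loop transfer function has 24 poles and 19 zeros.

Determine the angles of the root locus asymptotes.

n - m = 24 - 19 = 5. Angles: θk = (2k + 1)·180°/5 = 36°, 108°, 180°, 252°, 324°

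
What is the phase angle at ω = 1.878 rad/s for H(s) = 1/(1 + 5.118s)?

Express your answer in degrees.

Phase = -arctan(ωτ) = -arctan(1.878 × 5.118) = -84.1°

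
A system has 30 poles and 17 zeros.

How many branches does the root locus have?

Root locus has n branches where n = number of poles = 30.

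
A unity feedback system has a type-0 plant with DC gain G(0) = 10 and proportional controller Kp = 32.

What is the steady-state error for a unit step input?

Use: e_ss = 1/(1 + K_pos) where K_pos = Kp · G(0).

K_pos = Kp · G(0) = 32 × 10 = 320. e_ss = 1/(1 + 320) = 0.0031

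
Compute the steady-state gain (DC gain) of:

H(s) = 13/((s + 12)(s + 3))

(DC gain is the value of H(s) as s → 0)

DC gain = H(0) = 13/(12 × 3) = 13/36 = 0.3611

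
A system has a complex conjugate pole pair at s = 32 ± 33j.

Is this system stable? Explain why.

Real part of poles is 32 (> 0, right half-plane). Unstable.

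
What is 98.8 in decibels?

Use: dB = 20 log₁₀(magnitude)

dB = 20 log₁₀(98.8) = 39.9 dB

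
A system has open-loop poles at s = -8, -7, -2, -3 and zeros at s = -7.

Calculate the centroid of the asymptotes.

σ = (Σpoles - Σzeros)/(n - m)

σ = (Σpoles - Σzeros)/(n - m) = (-20 - (-7))/(4 - 1) = -13/3 = -4.33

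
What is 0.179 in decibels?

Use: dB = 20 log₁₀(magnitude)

dB = 20 log₁₀(0.179) = -14.9 dB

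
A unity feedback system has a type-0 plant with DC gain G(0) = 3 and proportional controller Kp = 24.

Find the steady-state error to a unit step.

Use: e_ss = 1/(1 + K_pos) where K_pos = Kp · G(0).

K_pos = Kp · G(0) = 24 × 3 = 72. e_ss = 1/(1 + 72) = 0.0137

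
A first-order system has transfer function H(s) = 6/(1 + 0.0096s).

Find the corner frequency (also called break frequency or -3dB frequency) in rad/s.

Corner frequency = 1/τ = 1/0.0096 = 104.167 rad/s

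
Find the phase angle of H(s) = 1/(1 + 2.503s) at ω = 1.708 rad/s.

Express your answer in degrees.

Phase = -arctan(ωτ) = -arctan(1.708 × 2.503) = -76.8°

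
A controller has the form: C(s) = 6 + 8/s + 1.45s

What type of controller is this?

This is a Proportional-Integral-Derivative (PID) controller.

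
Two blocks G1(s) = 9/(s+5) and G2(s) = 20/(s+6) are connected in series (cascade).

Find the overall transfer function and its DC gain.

Series: multiply transfer functions. G_eq = 9/(s+5) × 20/(s+6) = 180/((s+5)(s+6)). DC gain = 180/(5×6) = 6.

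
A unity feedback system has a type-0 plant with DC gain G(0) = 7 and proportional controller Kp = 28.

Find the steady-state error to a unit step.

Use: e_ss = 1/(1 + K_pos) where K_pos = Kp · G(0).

K_pos = Kp · G(0) = 28 × 7 = 196. e_ss = 1/(1 + 196) = 0.0051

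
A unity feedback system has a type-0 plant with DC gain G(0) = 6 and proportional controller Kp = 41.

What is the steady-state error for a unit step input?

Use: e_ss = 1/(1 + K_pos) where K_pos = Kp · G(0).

K_pos = Kp · G(0) = 41 × 6 = 246. e_ss = 1/(1 + 246) = 0.0040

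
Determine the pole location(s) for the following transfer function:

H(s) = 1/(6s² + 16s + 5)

Discriminant = 16² - 4×6×5 = 256 - 120 = 136 > 0, so two distinct real poles. Using quadratic formula: s = (-16 ± √136)/(2×6) = (-16 ± √136)/12, with √136 ≈ 11.6619. s₁ ≈ -0.3615, s₂ ≈ -2.3052. Poles: s₁ = -0.3615, s₂ = -2.3052.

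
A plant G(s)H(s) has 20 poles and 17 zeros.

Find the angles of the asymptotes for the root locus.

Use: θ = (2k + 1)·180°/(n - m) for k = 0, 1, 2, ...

n - m = 20 - 17 = 3. Angles: θk = (2k + 1)·180°/3 = 60°, 180°, 300°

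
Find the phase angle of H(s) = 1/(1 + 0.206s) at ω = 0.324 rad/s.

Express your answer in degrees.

Phase = -arctan(ωτ) = -arctan(0.324 × 0.206) = -3.8°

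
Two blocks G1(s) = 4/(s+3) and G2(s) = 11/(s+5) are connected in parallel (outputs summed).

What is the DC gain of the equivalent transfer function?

Parallel: G_eq = G1 + G2. DC gain = G1(0) + G2(0) = 4/3 + 11/5 = 1.3333 + 2.2 = 3.5333.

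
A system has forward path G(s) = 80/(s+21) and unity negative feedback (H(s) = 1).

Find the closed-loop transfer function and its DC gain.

T(s) = G/(1+GH) = [80/(s+21)] / [1 + 80/(s+21)] = 80/(s+21+80) = 80/(s+101). DC gain = 80/101 = 0.7921.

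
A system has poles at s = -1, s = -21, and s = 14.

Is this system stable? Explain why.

Pole(s) at s = 14 are not in the left half-plane. System is unstable.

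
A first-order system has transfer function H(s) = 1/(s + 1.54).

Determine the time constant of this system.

For H(s) = 1/(s + 1/τ), the pole is at -1/τ = -1.54, so τ = 1/1.54 = 0.6494 s.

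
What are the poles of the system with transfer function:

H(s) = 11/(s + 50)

Pole is where denominator = 0: s + 50 = 0, so s = -50.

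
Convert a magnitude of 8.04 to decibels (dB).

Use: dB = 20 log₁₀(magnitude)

dB = 20 log₁₀(8.04) = 18.1 dB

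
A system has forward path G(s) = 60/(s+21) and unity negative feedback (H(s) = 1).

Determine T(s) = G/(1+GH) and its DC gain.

T(s) = G/(1+GH) = [60/(s+21)] / [1 + 60/(s+21)] = 60/(s+21+60) = 60/(s+81). DC gain = 60/81 = 0.7407.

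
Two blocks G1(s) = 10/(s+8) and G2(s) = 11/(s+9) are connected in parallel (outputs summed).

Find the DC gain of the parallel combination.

Parallel: G_eq = G1 + G2. DC gain = G1(0) + G2(0) = 10/8 + 11/9 = 1.25 + 1.2222 = 2.4722.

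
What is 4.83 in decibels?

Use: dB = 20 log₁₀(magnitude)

dB = 20 log₁₀(4.83) = 13.7 dB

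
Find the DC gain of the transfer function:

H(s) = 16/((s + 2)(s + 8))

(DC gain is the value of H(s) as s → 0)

DC gain = H(0) = 16/(2 × 8) = 16/16 = 1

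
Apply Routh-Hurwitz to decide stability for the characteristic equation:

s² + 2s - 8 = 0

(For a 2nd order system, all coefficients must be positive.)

Coefficients: 1, 2, -8. c=-8 not positive, so system is unstable.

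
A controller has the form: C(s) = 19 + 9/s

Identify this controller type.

This is a Proportional-Integral (PI) controller.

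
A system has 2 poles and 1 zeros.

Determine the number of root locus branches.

Root locus has n branches where n = number of poles = 2.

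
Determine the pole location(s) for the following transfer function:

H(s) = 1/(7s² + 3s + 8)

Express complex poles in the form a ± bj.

Discriminant = 3² - 4×7×8 = 9 - 224 = -215 < 0, so the poles are a complex conjugate pair s = (-3 ± j√215)/(2×7). Real part = -3/(2×7) = -3/14 ≈ -0.2143; imaginary part = ±√215/(2×7) ≈ 1.0473. Poles: s = -0.2143 ± 1.0473j.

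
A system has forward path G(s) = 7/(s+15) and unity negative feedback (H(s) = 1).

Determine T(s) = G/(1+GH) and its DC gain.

T(s) = G/(1+GH) = [7/(s+15)] / [1 + 7/(s+15)] = 7/(s+15+7) = 7/(s+22). DC gain = 7/22 = 0.3182.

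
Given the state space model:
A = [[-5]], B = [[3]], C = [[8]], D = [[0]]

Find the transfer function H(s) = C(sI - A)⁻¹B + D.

(sI - A)⁻¹ = 1/(s + 5). H(s) = 8 × 3/(s + 5) + 0 = 24/(s + 5).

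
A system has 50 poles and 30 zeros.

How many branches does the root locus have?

Root locus has n branches where n = number of poles = 50.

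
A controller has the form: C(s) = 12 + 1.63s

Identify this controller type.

This is a Proportional-Derivative (PD) controller.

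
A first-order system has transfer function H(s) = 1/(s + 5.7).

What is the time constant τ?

For H(s) = 1/(s + 1/τ), the pole is at -1/τ = -5.7, so τ = 1/5.7 = 0.1754 s.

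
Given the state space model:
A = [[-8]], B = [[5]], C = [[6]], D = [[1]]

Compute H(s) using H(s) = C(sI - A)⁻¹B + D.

(sI - A)⁻¹ = 1/(s + 8). H(s) = 6×5/(s + 8) + 1 = (s + 38)/(s + 8).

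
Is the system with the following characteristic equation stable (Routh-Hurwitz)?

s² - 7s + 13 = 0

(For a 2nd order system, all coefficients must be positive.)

Coefficients: 1, -7, 13. b=-7 not positive, so system is unstable.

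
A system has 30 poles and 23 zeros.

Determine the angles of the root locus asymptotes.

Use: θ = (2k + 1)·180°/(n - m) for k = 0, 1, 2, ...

n - m = 30 - 23 = 7. Angles: θk = (2k + 1)·180°/7 = 25.71°, 77.14°, 128.57°, 180°, 231.43°, 282.86°, 334.29°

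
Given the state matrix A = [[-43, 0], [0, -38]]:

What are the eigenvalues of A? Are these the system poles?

For diagonal matrix, eigenvalues are diagonal entries: λ₁ = -43, λ₂ = -38. Eigenvalues of A = system poles.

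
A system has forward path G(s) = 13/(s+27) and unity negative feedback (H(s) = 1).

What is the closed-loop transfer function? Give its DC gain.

T(s) = G/(1+GH) = [13/(s+27)] / [1 + 13/(s+27)] = 13/(s+27+13) = 13/(s+40). DC gain = 13/40 = 0.325.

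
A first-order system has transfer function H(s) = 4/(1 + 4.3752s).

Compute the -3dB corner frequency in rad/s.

Corner frequency = 1/τ = 1/4.3752 = 0.229 rad/s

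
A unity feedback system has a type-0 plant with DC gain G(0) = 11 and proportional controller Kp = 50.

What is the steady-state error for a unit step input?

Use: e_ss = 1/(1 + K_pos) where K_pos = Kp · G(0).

K_pos = Kp · G(0) = 50 × 11 = 550. e_ss = 1/(1 + 550) = 0.0018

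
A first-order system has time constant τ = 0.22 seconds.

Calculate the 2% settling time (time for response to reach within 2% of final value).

For first-order system, 2% settling time ≈ 4τ = 4 × 0.22 = 0.88 s.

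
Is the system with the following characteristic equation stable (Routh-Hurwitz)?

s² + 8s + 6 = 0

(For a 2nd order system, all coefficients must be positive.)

Coefficients: 1, 8, 6. All positive, so system is stable.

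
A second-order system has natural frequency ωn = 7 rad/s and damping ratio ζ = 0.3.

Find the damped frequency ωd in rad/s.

ωd = ωn√(1 - ζ²) = 7√(1 - 0.3²) = 6.68 rad/s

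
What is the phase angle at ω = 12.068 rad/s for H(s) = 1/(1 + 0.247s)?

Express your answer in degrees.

Phase = -arctan(ωτ) = -arctan(12.068 × 0.247) = -71.5°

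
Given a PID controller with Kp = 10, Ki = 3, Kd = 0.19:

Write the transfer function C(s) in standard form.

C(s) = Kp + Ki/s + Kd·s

Substituting values: C(s) = 10 + 3/s + 0.19s = (0.19s² + 10s + 3)/s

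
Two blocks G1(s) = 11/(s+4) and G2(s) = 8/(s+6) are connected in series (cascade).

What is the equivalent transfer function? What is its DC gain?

Series: multiply transfer functions. G_eq = 11/(s+4) × 8/(s+6) = 88/((s+4)(s+6)). DC gain = 88/(4×6) = 3.6667.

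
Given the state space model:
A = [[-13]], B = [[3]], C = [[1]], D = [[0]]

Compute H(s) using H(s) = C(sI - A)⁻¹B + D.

(sI - A)⁻¹ = 1/(s + 13). H(s) = 1 × 3/(s + 13) + 0 = 3/(s + 13).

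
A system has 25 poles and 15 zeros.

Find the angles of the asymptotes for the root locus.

n - m = 25 - 15 = 10. Angles: θk = (2k + 1)·180°/10 = 18°, 54°, 90°, 126°, 162°, 198°, 234°, 270°, 306°, 342°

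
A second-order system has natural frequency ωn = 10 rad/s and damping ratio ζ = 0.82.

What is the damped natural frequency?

ωd = ωn√(1 - ζ²) = 10√(1 - 0.82²) = 5.72 rad/s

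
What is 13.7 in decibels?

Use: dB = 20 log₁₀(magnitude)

dB = 20 log₁₀(13.7) = 22.7 dB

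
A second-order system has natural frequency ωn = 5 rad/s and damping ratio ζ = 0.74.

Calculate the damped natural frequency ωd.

ωd = ωn√(1 - ζ²) = 5√(1 - 0.74²) = 3.36 rad/s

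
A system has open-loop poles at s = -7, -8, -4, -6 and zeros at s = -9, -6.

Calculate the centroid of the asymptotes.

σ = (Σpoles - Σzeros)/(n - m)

σ = (Σpoles - Σzeros)/(n - m) = (-25 - (-15))/(4 - 2) = -10/2 = -5.0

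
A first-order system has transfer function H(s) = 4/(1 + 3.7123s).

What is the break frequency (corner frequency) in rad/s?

Corner frequency = 1/τ = 1/3.7123 = 0.269 rad/s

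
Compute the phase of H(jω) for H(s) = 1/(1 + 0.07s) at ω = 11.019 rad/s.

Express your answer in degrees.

Phase = -arctan(ωτ) = -arctan(11.019 × 0.07) = -37.6°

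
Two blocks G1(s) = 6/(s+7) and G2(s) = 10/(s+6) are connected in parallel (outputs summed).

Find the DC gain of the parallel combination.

Parallel: G_eq = G1 + G2. DC gain = G1(0) + G2(0) = 6/7 + 10/6 = 0.8571 + 1.6667 = 2.5238.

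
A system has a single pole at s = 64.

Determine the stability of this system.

Pole at s = 64 is in the right half-plane. Unstable.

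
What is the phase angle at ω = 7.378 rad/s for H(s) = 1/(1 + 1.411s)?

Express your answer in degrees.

Phase = -arctan(ωτ) = -arctan(7.378 × 1.411) = -84.5°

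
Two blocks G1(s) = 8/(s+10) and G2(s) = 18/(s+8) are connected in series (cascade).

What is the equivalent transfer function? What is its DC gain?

Series: multiply transfer functions. G_eq = 8/(s+10) × 18/(s+8) = 144/((s+10)(s+8)). DC gain = 144/(10×8) = 1.8.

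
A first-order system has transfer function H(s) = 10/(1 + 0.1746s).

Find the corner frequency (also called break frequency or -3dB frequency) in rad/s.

Corner frequency = 1/τ = 1/0.1746 = 5.727 rad/s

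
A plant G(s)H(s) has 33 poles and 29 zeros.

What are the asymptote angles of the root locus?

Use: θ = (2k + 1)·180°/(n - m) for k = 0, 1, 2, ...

n - m = 33 - 29 = 4. Angles: θk = (2k + 1)·180°/4 = 45°, 135°, 225°, 315°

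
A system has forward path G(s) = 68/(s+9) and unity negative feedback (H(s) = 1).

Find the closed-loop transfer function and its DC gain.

T(s) = G/(1+GH) = [68/(s+9)] / [1 + 68/(s+9)] = 68/(s+9+68) = 68/(s+77). DC gain = 68/77 = 0.8831.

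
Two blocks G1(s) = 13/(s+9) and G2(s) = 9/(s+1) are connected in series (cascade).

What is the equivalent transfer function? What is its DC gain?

Series: multiply transfer functions. G_eq = 13/(s+9) × 9/(s+1) = 117/((s+9)(s+1)). DC gain = 117/(9×1) = 13.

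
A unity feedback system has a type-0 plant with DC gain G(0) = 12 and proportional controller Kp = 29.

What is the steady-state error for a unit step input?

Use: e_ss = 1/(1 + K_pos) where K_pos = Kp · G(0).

K_pos = Kp · G(0) = 29 × 12 = 348. e_ss = 1/(1 + 348) = 0.0029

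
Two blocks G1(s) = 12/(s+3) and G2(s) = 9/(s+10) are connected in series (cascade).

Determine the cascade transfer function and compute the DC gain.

Series: multiply transfer functions. G_eq = 12/(s+3) × 9/(s+10) = 108/((s+3)(s+10)). DC gain = 108/(3×10) = 3.6.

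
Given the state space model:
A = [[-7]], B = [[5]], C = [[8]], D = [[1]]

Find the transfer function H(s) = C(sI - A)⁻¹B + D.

(sI - A)⁻¹ = 1/(s + 7). H(s) = 8×5/(s + 7) + 1 = (s + 47)/(s + 7).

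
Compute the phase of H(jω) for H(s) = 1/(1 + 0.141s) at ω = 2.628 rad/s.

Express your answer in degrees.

Phase = -arctan(ωτ) = -arctan(2.628 × 0.141) = -20.3°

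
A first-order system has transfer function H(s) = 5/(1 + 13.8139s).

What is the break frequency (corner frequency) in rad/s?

Corner frequency = 1/τ = 1/13.8139 = 0.072 rad/s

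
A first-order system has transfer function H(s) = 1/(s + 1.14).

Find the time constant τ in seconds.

For H(s) = 1/(s + 1/τ), the pole is at -1/τ = -1.14, so τ = 1/1.14 = 0.8772 s.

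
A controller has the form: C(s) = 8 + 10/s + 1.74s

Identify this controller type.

This is a Proportional-Integral-Derivative (PID) controller.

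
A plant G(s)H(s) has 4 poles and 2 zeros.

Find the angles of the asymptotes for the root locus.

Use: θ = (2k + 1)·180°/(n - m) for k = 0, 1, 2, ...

n - m = 4 - 2 = 2. Angles: θk = (2k + 1)·180°/2 = 90°, 270°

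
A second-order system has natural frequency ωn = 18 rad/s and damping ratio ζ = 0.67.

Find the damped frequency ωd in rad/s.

ωd = ωn√(1 - ζ²) = 18√(1 - 0.67²) = 13.36 rad/s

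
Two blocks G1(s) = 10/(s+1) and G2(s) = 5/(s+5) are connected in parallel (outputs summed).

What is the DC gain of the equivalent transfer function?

Parallel: G_eq = G1 + G2. DC gain = G1(0) + G2(0) = 10/1 + 5/5 = 10 + 1 = 11.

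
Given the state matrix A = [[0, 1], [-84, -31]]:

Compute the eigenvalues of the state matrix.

det(A - λI) = λ² - (-31)λ + 84 = (λ - (-28))(λ - (-3)). Eigenvalues: -28, -3.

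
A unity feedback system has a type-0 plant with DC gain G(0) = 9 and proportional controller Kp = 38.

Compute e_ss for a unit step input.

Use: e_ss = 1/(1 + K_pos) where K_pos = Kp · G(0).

K_pos = Kp · G(0) = 38 × 9 = 342. e_ss = 1/(1 + 342) = 0.0029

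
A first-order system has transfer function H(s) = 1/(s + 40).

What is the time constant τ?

For H(s) = 1/(s + 1/τ), the pole is at -1/τ = -40, so τ = 1/40 = 0.025 s.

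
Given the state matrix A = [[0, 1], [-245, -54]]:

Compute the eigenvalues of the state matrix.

det(A - λI) = λ² - (-54)λ + 245 = (λ - (-49))(λ - (-5)). Eigenvalues: -49, -5.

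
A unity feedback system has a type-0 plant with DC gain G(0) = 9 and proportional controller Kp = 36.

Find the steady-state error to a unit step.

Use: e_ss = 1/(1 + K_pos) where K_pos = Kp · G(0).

K_pos = Kp · G(0) = 36 × 9 = 324. e_ss = 1/(1 + 324) = 0.0031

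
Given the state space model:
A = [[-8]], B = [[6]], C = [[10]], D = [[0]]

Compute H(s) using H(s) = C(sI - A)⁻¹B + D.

(sI - A)⁻¹ = 1/(s + 8). H(s) = 10 × 6/(s + 8) + 0 = 60/(s + 8).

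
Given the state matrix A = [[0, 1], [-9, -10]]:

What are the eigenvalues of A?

det(A - λI) = λ² - (-10)λ + 9 = (λ - (-1))(λ - (-9)). Eigenvalues: -1, -9.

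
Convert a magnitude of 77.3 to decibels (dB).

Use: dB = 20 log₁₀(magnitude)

dB = 20 log₁₀(77.3) = 37.8 dB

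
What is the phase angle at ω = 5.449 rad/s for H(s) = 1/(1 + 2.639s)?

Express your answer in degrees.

Phase = -arctan(ωτ) = -arctan(5.449 × 2.639) = -86.0°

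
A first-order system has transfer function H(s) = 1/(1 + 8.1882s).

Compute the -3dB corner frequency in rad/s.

Corner frequency = 1/τ = 1/8.1882 = 0.122 rad/s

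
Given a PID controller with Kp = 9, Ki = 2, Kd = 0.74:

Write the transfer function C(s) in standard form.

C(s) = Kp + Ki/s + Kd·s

Substituting values: C(s) = 9 + 2/s + 0.74s = (0.74s² + 9s + 2)/s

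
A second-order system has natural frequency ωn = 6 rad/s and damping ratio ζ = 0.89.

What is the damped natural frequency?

ωd = ωn√(1 - ζ²) = 6√(1 - 0.89²) = 2.74 rad/s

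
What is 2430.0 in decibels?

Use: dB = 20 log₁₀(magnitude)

dB = 20 log₁₀(2430.0) = 67.7 dB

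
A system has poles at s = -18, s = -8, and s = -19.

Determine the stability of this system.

All poles are in the left half-plane. System is stable.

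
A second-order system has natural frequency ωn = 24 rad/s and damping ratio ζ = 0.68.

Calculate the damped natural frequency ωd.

ωd = ωn√(1 - ζ²) = 24√(1 - 0.68²) = 17.6 rad/s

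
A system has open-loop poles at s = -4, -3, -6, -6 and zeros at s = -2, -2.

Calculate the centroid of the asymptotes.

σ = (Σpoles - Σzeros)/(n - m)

σ = (Σpoles - Σzeros)/(n - m) = (-19 - (-4))/(4 - 2) = -15/2 = -7.5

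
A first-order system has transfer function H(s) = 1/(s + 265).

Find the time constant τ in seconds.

For H(s) = 1/(s + 1/τ), the pole is at -1/τ = -265, so τ = 1/265 = 0.0038 s.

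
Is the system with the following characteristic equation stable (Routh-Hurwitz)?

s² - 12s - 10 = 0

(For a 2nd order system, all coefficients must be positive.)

Coefficients: 1, -12, -10. b=-12, c=-10 not positive, so system is unstable.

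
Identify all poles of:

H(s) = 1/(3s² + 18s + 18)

Discriminant = 18² - 4×3×18 = 324 - 216 = 108 > 0, so two distinct real poles. Using quadratic formula: s = (-18 ± √108)/(2×3) = (-18 ± √108)/6, with √108 ≈ 10.3923. s₁ ≈ -1.2679, s₂ ≈ -4.7321. Poles: s₁ = -1.2679, s₂ = -4.7321.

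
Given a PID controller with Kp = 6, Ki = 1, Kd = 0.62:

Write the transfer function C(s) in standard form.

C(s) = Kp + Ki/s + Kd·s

Substituting values: C(s) = 6 + 1/s + 0.62s = (0.62s² + 6s + 1)/s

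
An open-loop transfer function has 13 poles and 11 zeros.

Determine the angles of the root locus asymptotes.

n - m = 13 - 11 = 2. Angles: θk = (2k + 1)·180°/2 = 90°, 270°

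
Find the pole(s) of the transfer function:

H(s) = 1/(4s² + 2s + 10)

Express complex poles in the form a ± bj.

Discriminant = 2² - 4×4×10 = 4 - 160 = -156 < 0, so the poles are a complex conjugate pair s = (-2 ± j√156)/(2×4). Real part = -2/(2×4) = -2/8 = -0.25; imaginary part = ±√156/(2×4) ≈ 1.5612. Poles: s = -0.25 ± 1.5612j.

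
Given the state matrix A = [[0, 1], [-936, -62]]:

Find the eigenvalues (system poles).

det(A - λI) = λ² - (-62)λ + 936 = (λ - (-36))(λ - (-26)). Eigenvalues: -36, -26.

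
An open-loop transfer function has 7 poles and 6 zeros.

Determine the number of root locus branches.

Root locus has n branches where n = number of poles = 7.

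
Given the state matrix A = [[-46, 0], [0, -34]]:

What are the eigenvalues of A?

For diagonal matrix, eigenvalues are diagonal entries: λ₁ = -46, λ₂ = -34.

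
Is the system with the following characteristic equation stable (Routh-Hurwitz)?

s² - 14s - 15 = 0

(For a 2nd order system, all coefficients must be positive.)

Coefficients: 1, -14, -15. b=-14, c=-15 not positive, so system is unstable.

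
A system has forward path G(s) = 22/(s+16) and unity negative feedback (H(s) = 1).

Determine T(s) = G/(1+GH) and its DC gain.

T(s) = G/(1+GH) = [22/(s+16)] / [1 + 22/(s+16)] = 22/(s+16+22) = 22/(s+38). DC gain = 22/38 = 0.5789.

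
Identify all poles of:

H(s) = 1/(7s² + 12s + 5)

Discriminant = 12² - 4×7×5 = 144 - 140 = 4 > 0, so two distinct real poles. Using quadratic formula: s = (-12 ± √4)/(2×7) = (-12 ± √4)/14, with √4 = 2. s₁ = -10/14 ≈ -0.7143, s₂ = -14/14 = -1. Poles: s₁ = -0.7143, s₂ = -1.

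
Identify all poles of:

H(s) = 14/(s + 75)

Pole is where denominator = 0: s + 75 = 0, so s = -75.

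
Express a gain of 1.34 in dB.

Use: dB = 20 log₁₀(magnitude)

dB = 20 log₁₀(1.34) = 2.5 dB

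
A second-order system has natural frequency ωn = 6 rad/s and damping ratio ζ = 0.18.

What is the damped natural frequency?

ωd = ωn√(1 - ζ²) = 6√(1 - 0.18²) = 5.9 rad/s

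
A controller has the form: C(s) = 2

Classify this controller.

This is a Proportional (P) controller.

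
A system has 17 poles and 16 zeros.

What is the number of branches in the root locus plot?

Root locus has n branches where n = number of poles = 17.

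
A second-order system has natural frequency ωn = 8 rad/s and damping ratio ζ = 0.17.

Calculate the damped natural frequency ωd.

ωd = ωn√(1 - ζ²) = 8√(1 - 0.17²) = 7.88 rad/s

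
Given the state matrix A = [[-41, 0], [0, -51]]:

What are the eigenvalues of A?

For diagonal matrix, eigenvalues are diagonal entries: λ₁ = -41, λ₂ = -51.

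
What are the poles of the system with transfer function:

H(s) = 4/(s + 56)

Pole is where denominator = 0: s + 56 = 0, so s = -56.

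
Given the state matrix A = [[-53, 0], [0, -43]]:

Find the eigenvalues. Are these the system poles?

For diagonal matrix, eigenvalues are diagonal entries: λ₁ = -53, λ₂ = -43. Eigenvalues of A = system poles.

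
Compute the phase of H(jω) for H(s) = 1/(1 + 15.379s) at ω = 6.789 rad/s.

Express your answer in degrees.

Phase = -arctan(ωτ) = -arctan(6.789 × 15.379) = -89.5°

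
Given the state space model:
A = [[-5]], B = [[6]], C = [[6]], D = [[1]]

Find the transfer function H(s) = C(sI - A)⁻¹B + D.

(sI - A)⁻¹ = 1/(s + 5). H(s) = 6×6/(s + 5) + 1 = (s + 41)/(s + 5).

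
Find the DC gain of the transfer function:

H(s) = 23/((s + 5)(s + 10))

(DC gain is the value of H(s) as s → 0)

DC gain = H(0) = 23/(5 × 10) = 23/50 = 0.46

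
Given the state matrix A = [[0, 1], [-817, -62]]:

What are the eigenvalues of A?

det(A - λI) = λ² - (-62)λ + 817 = (λ - (-19))(λ - (-43)). Eigenvalues: -19, -43.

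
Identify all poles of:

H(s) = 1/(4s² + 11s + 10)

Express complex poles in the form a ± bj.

Discriminant = 11² - 4×4×10 = 121 - 160 = -39 < 0, so the poles are a complex conjugate pair s = (-11 ± j√39)/(2×4). Real part = -11/(2×4) = -11/8 = -1.375; imaginary part = ±√39/(2×4) ≈ 0.7806. Poles: s = -1.375 ± 0.7806j.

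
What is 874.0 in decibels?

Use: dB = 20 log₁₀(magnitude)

dB = 20 log₁₀(874.0) = 58.8 dB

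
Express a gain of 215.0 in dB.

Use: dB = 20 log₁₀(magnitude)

dB = 20 log₁₀(215.0) = 46.6 dB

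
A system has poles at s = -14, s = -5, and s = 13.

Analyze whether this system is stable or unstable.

Pole(s) at s = 13 are not in the left half-plane. System is unstable.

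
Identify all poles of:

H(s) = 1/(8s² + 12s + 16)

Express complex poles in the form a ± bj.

Discriminant = 12² - 4×8×16 = 144 - 512 = -368 < 0, so the poles are a complex conjugate pair s = (-12 ± j√368)/(2×8). Real part = -12/(2×8) = -12/16 = -0.75; imaginary part = ±√368/(2×8) ≈ 1.1990. Poles: s = -0.75 ± 1.1990j.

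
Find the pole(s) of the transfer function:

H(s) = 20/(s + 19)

Pole is where denominator = 0: s + 19 = 0, so s = -19.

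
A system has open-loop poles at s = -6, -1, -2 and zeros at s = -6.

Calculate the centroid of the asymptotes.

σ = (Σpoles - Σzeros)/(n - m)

σ = (Σpoles - Σzeros)/(n - m) = (-9 - (-6))/(3 - 1) = -3/2 = -1.5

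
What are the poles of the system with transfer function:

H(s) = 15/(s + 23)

Pole is where denominator = 0: s + 23 = 0, so s = -23.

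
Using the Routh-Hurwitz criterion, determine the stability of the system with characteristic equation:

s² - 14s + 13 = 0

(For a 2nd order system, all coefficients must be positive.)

Coefficients: 1, -14, 13. b=-14 not positive, so system is unstable.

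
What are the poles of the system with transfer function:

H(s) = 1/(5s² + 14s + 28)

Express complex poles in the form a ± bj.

Discriminant = 14² - 4×5×28 = 196 - 560 = -364 < 0, so the poles are a complex conjugate pair s = (-14 ± j√364)/(2×5). Real part = -14/(2×5) = -14/10 = -1.4; imaginary part = ±√364/(2×5) ≈ 1.9079. Poles: s = -1.4 ± 1.9079j.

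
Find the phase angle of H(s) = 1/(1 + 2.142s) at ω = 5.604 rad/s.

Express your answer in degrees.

Phase = -arctan(ωτ) = -arctan(5.604 × 2.142) = -85.2°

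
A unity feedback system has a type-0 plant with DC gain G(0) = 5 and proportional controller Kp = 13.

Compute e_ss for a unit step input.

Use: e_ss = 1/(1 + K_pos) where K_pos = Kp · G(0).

K_pos = Kp · G(0) = 13 × 5 = 65. e_ss = 1/(1 + 65) = 0.0152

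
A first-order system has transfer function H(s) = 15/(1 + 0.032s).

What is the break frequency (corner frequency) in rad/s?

Corner frequency = 1/τ = 1/0.032 = 31.25 rad/s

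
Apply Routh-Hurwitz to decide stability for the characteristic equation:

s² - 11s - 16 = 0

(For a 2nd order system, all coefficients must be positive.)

Coefficients: 1, -11, -16. b=-11, c=-16 not positive, so system is unstable.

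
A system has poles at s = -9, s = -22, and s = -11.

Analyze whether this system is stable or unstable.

All poles are in the left half-plane. System is stable.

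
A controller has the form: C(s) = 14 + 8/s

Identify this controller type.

This is a Proportional-Integral (PI) controller.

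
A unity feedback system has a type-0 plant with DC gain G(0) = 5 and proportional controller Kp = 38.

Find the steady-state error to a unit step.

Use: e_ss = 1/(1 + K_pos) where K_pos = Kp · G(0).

K_pos = Kp · G(0) = 38 × 5 = 190. e_ss = 1/(1 + 190) = 0.0052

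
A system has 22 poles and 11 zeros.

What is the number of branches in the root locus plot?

Root locus has n branches where n = number of poles = 22.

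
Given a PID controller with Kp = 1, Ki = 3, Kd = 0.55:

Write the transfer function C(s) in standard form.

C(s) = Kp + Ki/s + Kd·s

Substituting values: C(s) = 1 + 3/s + 0.55s = (0.55s² + s + 3)/s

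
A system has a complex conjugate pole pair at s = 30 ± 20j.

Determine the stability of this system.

Real part of poles is 30 (> 0, right half-plane). Unstable.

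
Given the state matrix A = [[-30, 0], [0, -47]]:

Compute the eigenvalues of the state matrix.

For diagonal matrix, eigenvalues are diagonal entries: λ₁ = -30, λ₂ = -47.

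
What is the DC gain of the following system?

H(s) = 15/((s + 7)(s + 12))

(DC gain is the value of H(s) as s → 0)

DC gain = H(0) = 15/(7 × 12) = 15/84 = 0.1786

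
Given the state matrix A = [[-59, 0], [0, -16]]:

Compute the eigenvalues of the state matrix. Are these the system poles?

For diagonal matrix, eigenvalues are diagonal entries: λ₁ = -59, λ₂ = -16. Eigenvalues of A = system poles.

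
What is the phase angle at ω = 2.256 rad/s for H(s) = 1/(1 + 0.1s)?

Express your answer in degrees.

Phase = -arctan(ωτ) = -arctan(2.256 × 0.1) = -12.7°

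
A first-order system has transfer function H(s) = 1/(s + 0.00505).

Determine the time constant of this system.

For H(s) = 1/(s + 1/τ), the pole is at -1/τ = -0.00505, so τ = 1/0.00505 = 198 s.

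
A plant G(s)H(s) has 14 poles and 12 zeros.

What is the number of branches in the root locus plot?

Root locus has n branches where n = number of poles = 14.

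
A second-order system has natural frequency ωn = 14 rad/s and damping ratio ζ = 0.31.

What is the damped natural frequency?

ωd = ωn√(1 - ζ²) = 14√(1 - 0.31²) = 13.31 rad/s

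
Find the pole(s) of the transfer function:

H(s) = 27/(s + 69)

Pole is where denominator = 0: s + 69 = 0, so s = -69.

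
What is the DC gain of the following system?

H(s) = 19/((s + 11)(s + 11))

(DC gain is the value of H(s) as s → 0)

DC gain = H(0) = 19/(11 × 11) = 19/121 = 0.1570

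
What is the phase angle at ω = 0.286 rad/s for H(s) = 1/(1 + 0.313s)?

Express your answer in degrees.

Phase = -arctan(ωτ) = -arctan(0.286 × 0.313) = -5.1°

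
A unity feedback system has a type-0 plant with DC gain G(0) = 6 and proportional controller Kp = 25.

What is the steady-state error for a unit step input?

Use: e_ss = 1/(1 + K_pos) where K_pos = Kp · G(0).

K_pos = Kp · G(0) = 25 × 6 = 150. e_ss = 1/(1 + 150) = 0.0066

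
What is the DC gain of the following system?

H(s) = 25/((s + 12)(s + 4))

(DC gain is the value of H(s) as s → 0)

DC gain = H(0) = 25/(12 × 4) = 25/48 = 0.5208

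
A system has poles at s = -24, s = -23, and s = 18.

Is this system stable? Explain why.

Pole(s) at s = 18 are not in the left half-plane. System is unstable.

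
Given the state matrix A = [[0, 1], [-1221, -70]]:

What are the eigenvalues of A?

det(A - λI) = λ² - (-70)λ + 1221 = (λ - (-37))(λ - (-33)). Eigenvalues: -37, -33.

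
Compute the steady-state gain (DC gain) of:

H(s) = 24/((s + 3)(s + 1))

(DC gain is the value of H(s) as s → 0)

DC gain = H(0) = 24/(3 × 1) = 24/3 = 8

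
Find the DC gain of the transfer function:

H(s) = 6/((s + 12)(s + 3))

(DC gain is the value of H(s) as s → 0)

DC gain = H(0) = 6/(12 × 3) = 6/36 = 0.1667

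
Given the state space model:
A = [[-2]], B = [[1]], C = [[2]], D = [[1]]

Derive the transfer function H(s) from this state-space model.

(sI - A)⁻¹ = 1/(s + 2). H(s) = 2×1/(s + 2) + 1 = (s + 4)/(s + 2).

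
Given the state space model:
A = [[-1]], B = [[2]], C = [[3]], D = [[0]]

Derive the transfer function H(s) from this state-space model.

(sI - A)⁻¹ = 1/(s + 1). H(s) = 3 × 2/(s + 1) + 0 = 6/(s + 1).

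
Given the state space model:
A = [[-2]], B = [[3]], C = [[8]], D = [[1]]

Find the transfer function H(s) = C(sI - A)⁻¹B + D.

(sI - A)⁻¹ = 1/(s + 2). H(s) = 8×3/(s + 2) + 1 = (s + 26)/(s + 2).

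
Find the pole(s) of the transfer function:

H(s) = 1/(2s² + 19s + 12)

Discriminant = 19² - 4×2×12 = 361 - 96 = 265 > 0, so two distinct real poles. Using quadratic formula: s = (-19 ± √265)/(2×2) = (-19 ± √265)/4, with √265 ≈ 16.2788. s₁ ≈ -0.6803, s₂ ≈ -8.8197. Poles: s₁ = -0.6803, s₂ = -8.8197.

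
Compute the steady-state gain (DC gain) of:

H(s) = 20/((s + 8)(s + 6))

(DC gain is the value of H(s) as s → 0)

DC gain = H(0) = 20/(8 × 6) = 20/48 = 0.4167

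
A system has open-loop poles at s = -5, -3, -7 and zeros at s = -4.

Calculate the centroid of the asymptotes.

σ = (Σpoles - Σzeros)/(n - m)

σ = (Σpoles - Σzeros)/(n - m) = (-15 - (-4))/(3 - 1) = -11/2 = -5.5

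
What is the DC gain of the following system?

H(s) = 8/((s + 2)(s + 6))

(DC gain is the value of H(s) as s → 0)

DC gain = H(0) = 8/(2 × 6) = 8/12 = 0.6667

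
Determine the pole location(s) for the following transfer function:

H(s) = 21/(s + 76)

Pole is where denominator = 0: s + 76 = 0, so s = -76.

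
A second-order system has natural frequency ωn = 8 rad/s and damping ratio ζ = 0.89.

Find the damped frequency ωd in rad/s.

ωd = ωn√(1 - ζ²) = 8√(1 - 0.89²) = 3.65 rad/s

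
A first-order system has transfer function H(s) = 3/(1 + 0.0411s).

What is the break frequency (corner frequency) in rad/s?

Corner frequency = 1/τ = 1/0.0411 = 24.331 rad/s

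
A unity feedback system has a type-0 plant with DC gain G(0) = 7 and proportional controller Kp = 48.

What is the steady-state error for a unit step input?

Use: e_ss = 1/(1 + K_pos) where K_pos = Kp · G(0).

K_pos = Kp · G(0) = 48 × 7 = 336. e_ss = 1/(1 + 336) = 0.0030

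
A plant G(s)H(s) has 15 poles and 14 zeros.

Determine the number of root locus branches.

Root locus has n branches where n = number of poles = 15.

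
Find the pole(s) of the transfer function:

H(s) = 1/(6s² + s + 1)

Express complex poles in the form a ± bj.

Discriminant = 1² - 4×6×1 = 1 - 24 = -23 < 0, so the poles are a complex conjugate pair s = (-1 ± j√23)/(2×6). Real part = -1/(2×6) = -1/12 ≈ -0.0833; imaginary part = ±√23/(2×6) ≈ 0.3997. Poles: s = -0.0833 ± 0.3997j.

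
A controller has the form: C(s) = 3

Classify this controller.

This is a Proportional (P) controller.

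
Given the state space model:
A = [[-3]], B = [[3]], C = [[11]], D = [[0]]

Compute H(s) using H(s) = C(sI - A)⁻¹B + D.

(sI - A)⁻¹ = 1/(s + 3). H(s) = 11 × 3/(s + 3) + 0 = 33/(s + 3).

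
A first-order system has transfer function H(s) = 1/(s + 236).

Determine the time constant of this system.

For H(s) = 1/(s + 1/τ), the pole is at -1/τ = -236, so τ = 1/236 = 0.0042 s.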